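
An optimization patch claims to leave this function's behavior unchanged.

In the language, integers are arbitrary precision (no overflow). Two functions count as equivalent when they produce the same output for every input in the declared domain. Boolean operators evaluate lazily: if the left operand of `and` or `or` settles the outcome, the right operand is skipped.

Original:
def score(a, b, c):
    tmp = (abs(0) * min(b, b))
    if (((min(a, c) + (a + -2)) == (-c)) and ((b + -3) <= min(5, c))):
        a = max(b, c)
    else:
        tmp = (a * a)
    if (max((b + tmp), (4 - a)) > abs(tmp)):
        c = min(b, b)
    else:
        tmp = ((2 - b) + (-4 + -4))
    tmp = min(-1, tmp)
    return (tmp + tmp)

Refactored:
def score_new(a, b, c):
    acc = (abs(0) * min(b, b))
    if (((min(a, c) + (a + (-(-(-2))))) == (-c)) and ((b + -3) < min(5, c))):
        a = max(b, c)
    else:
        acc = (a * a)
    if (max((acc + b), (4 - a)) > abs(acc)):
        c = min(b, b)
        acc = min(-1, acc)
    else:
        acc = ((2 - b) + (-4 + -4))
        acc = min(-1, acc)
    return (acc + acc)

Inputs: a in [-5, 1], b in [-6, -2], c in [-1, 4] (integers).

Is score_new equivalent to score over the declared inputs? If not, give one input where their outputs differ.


The suspicious edit (`((b + -3) <= min(5, c))` became `((b + -3) < min(5, c))`) never changes the result for any input inside the declared domain; all 210 inputs agree.
verdict: equivalent


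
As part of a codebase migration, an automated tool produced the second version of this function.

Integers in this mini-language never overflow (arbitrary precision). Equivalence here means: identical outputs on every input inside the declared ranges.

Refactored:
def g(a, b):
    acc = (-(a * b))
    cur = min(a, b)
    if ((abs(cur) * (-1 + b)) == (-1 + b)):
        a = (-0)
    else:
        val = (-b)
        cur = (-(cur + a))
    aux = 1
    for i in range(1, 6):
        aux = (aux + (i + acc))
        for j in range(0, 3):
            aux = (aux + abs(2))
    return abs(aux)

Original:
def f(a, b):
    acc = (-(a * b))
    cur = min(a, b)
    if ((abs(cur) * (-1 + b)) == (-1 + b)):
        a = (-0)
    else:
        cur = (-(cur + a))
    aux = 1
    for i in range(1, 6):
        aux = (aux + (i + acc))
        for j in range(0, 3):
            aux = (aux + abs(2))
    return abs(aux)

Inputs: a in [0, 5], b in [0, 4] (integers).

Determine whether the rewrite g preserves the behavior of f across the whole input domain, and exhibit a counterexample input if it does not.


This is a faithful refactor — local variable names differ; statement counts differ, but the computed results match everywhere.
Tracing a=0, b=2: f: acc = 0; cur = 0; ((abs(cur) * (-1 + b)) == (-1 + b)) -> false; cur = 0; aux = 1; [i=1]; aux = 2; [j=0]; aux = 4; [j=1]; aux = 6; [j=2]; aux = 8; [i=2]; aux = 10; [j=0]; aux = 12; [j=1]; aux = 14; [j=2]; aux = 16; [i=3]; aux = 19; [j=0]; aux = 21; [j=1]; aux = 23; [j=2]; aux = 25; [i=4]; aux = 29; [j=0]; aux = 31; [j=1]; aux = 33; [j=2]; aux = 35; [i=5]; aux = 40; [j=0]; aux = 42; [j=1]; aux = 44; [j=2]; aux = 46; return 46 | g: acc = 0; cur = 0; ((abs(cur) * (-1 + b)) == (-1 + b)) -> false; val = -2; cur = 0; aux = 1; [i=1]; aux = 2; [j=0]; aux = 4; [j=1]; aux = 6; [j=2]; aux = 8; [i=2]; aux = 10; [j=0]; aux = 12; [j=1]; aux = 14; [j=2]; aux = 16; [i=3]; aux = 19; [j=0]; aux = 21; [j=1]; aux = 23; [j=2]; aux = 25; [i=4]; aux = 29; [j=0]; aux = 31; [j=1]; aux = 33; [j=2]; aux = 35; [i=5]; aux = 40; [j=0]; aux = 42; [j=1]; aux = 44; [j=2]; aux = 46; return 46 — matching result 46.
Every one of the 30 inputs gives matching results.
verdict: equivalent


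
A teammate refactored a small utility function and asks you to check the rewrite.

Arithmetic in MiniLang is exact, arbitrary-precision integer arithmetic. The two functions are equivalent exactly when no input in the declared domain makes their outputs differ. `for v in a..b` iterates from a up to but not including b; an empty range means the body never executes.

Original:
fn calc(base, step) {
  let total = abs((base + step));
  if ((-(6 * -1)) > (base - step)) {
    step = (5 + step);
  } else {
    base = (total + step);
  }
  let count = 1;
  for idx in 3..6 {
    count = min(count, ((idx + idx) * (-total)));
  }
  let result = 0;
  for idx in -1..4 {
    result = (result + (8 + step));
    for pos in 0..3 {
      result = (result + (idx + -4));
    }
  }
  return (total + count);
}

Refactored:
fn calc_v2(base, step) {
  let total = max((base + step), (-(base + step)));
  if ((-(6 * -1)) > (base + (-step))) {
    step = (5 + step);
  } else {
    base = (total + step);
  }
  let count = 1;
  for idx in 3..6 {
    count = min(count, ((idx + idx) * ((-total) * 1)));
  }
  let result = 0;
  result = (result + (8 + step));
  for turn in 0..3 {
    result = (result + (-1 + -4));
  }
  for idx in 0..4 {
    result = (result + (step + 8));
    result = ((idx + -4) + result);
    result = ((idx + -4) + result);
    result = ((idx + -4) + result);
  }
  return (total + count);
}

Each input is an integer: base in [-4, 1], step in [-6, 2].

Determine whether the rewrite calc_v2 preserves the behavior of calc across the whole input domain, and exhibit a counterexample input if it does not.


Comparing the listings, the differences include: min/max/abs usage differs, local variable names differ, constant usage differs, statement counts differ, loop structure differs, arithmetic usage differs.
As a probe, take base=0, step=-6: calc runs total=6, then ((-(6 * -1)) > (base - step)) is false, then base=0, then count=1, then (idx=3), then count=-36, then (idx=4), then count=-48, then (idx=5), then count=-60, then result=0, then (idx=-1), then result=2, then (pos=0), then result=-3, then (pos=1), then result=-8, then (pos=2), then result=-13, then (idx=0), then result=-11, then (pos=0), then result=-15, then (pos=1), then result=-19, then (pos=2), then result=-23, then (idx=1), then result=-21, then (pos=0), then result=-24, then (pos=1), then result=-27, then (pos=2), then result=-30, then (idx=2), then result=-28, then (pos=0), then result=-30, then (pos=1), then result=-32, then (pos=2), then result=-34, then (idx=3), then result=-32, then (pos=0), then result=-33, then (pos=1), then result=-34, then (pos=2), then result=-35, then returns -54; calc_v2 runs total=6, then ((-(6 * -1)) > (base + (-step))) is false, then base=0, then count=1, then (idx=3), then count=-36, then (idx=4), then count=-48, then (idx=5), then count=-60, then result=0, then result=2, then (turn=0), then result=-3, then (turn=1), then result=-8, then (turn=2), then result=-13, then (idx=0), then result=-11, then result=-15, then result=-19, then result=-23, then (idx=1), then result=-21, then result=-24, then result=-27, then result=-30, then (idx=2), then result=-28, then result=-30, then result=-32, then result=-34, then (idx=3), then result=-32, then result=-33, then result=-34, then result=-35, then returns -54; both end at -54.
Sweeping the whole domain (54 inputs) finds no disagreement.
verdict: equivalent


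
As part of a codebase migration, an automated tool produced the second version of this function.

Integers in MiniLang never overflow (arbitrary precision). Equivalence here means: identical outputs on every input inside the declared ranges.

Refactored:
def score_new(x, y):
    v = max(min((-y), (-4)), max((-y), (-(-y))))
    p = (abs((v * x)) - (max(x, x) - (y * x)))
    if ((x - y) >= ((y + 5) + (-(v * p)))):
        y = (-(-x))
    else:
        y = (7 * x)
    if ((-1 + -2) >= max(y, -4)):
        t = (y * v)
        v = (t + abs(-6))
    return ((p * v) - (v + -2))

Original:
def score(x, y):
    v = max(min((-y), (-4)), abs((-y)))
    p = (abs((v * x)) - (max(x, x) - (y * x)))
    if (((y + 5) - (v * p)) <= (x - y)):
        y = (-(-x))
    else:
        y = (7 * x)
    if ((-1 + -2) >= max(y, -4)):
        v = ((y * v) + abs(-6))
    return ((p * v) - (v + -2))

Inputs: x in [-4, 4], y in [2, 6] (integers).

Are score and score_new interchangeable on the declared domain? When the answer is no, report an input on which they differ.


Changes here: statement counts differ, and arithmetic usage differs, and local variable names differ, and min/max/abs usage differs, and comparison usage differs; the full 45-point sweep finds no disagreement.
verdict: equivalent


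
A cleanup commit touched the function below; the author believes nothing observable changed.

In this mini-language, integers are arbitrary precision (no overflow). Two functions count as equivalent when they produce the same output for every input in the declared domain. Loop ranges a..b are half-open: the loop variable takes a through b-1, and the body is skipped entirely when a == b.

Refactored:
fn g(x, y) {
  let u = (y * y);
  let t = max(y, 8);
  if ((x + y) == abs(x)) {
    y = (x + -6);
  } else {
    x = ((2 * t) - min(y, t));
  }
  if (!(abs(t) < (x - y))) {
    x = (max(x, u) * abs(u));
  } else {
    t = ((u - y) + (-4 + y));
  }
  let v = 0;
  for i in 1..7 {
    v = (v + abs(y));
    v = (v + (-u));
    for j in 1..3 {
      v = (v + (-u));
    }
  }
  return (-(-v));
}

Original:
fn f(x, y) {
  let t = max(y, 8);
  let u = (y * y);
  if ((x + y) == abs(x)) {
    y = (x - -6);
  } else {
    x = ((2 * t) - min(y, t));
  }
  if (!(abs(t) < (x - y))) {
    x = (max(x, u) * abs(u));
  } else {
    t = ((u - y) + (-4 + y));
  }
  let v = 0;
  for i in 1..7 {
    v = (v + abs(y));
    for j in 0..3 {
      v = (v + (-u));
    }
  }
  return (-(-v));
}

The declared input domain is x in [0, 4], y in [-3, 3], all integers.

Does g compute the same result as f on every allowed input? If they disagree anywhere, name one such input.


Input x=1, y=0: 42 from f versus 30 from g.
verdict: not equivalent; witness: x=1, y=0


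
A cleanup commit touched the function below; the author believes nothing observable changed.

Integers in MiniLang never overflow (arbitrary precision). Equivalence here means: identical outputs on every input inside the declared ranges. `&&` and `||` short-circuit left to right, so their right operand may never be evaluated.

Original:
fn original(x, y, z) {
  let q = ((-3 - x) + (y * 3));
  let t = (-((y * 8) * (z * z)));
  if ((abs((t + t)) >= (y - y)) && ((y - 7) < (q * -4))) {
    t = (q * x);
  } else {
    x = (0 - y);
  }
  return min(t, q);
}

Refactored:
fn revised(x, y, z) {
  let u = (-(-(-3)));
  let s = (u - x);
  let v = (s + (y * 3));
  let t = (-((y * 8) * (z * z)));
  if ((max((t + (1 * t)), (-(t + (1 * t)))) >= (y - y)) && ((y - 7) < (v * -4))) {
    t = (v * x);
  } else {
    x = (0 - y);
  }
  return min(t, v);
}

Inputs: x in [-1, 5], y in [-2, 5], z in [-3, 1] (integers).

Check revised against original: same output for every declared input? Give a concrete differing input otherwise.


Equivalent — the differences include constant usage differs, and local variable names differ, and arithmetic usage differs, and min/max/abs usage differs, and statement counts differ, yet no declared input distinguishes the two.
As a probe, take x=0, y=3, z=-2: original runs q = 6; t = -96; ((abs((t + t)) >= (y - y)) && ((y - 7) < (q * -4))) -> false; x = -3; return -96; revised runs u = -3; s = -3; v = 6; t = -96; ((max((t + (1 * t)), (-(t + (1 * t)))) >= (y - y)) && ((y - 7) < (v * -4))) -> false; x = -3; return -96; both end at -96.
Across all 280 domain points the two functions coincide.
verdict: equivalent


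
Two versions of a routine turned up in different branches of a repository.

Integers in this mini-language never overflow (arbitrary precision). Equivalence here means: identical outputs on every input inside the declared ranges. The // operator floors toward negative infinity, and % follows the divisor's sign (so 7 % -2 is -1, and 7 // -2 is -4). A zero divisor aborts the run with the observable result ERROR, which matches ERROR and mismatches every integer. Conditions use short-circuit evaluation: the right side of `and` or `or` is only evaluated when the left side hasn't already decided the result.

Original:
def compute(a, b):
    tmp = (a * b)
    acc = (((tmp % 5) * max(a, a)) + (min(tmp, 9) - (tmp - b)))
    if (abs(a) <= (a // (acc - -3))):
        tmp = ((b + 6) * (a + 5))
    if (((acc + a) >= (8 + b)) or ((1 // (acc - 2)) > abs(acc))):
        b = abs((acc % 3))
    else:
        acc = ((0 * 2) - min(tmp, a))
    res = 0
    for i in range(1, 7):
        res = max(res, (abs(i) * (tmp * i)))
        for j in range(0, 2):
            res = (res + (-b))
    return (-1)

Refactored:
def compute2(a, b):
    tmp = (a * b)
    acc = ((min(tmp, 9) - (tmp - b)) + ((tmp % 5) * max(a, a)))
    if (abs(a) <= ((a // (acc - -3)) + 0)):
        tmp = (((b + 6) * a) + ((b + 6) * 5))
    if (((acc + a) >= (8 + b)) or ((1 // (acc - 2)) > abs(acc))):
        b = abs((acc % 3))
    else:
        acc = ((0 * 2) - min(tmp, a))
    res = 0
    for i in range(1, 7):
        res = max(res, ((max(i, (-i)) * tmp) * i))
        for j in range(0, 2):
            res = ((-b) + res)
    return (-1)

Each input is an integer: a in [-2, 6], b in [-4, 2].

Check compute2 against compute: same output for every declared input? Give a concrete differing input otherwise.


Comparing the listings, the differences include: min/max/abs usage differs; and arithmetic usage differs; and constant usage differs.
One worked example (a=5, b=-3) — compute: tmp=-15, then acc=-3, then a zero divisor aborts: ERROR; compute2: tmp=-15, then acc=-3, then a zero divisor aborts: ERROR; agreement on ERROR.
Sweeping the whole domain (63 inputs) finds no disagreement.
verdict: equivalent


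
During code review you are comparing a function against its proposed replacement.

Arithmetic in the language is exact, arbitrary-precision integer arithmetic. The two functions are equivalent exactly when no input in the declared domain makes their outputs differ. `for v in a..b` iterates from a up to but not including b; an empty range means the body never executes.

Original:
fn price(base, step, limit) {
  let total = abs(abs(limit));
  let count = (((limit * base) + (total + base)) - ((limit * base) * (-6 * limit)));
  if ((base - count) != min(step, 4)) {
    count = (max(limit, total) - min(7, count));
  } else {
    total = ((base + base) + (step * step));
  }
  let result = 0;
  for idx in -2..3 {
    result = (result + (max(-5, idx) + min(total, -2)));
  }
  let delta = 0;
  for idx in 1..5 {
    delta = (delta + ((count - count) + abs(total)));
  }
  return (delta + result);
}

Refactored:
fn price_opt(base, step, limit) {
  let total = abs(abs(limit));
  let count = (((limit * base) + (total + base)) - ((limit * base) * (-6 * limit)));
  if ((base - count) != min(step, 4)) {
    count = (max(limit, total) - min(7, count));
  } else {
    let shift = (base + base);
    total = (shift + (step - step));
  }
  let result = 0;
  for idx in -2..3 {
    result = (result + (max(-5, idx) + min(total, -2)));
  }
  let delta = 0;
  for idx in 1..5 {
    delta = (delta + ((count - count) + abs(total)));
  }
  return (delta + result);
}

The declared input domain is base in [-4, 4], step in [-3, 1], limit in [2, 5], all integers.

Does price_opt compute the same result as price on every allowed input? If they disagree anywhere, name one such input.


base=0, step=-3, limit=3 yields 26 from price but -10 from price_opt.
verdict: not equivalent; witness: base=0, step=-3, limit=3


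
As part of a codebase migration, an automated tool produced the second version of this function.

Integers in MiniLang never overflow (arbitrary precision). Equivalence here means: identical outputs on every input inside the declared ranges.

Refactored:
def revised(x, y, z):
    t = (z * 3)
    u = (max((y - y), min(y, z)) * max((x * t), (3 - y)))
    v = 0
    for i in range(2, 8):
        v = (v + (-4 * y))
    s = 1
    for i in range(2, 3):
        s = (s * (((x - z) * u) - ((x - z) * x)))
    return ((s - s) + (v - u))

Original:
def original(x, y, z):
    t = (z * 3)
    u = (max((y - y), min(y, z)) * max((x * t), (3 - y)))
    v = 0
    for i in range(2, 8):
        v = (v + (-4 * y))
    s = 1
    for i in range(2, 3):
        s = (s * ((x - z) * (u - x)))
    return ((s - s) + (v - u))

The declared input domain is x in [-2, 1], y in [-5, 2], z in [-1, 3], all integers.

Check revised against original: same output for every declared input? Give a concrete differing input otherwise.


The two are interchangeable: arithmetic usage differs, and every declared input agrees.
One worked example (x=0, y=0, z=0) — original: t becomes 0; next u becomes 0; next v becomes 0; next at i=2:; next v becomes 0; next at i=3:; next v becomes 0; next at i=4:; next v becomes 0; next at i=5:; next v becomes 0; next at i=6:; next v becomes 0; next at i=7:; next v becomes 0; next s becomes 1; next at i=2:; next s becomes 0; next final value 0; revised: t becomes 0; next u becomes 0; next v becomes 0; next at i=2:; next v becomes 0; next at i=3:; next v becomes 0; next at i=4:; next v becomes 0; next at i=5:; next v becomes 0; next at i=6:; next v becomes 0; next at i=7:; next v becomes 0; next s becomes 1; next at i=2:; next s becomes 0; next final value 0; agreement on 0.
Sweeping the whole domain (160 inputs) finds no disagreement.
verdict: equivalent


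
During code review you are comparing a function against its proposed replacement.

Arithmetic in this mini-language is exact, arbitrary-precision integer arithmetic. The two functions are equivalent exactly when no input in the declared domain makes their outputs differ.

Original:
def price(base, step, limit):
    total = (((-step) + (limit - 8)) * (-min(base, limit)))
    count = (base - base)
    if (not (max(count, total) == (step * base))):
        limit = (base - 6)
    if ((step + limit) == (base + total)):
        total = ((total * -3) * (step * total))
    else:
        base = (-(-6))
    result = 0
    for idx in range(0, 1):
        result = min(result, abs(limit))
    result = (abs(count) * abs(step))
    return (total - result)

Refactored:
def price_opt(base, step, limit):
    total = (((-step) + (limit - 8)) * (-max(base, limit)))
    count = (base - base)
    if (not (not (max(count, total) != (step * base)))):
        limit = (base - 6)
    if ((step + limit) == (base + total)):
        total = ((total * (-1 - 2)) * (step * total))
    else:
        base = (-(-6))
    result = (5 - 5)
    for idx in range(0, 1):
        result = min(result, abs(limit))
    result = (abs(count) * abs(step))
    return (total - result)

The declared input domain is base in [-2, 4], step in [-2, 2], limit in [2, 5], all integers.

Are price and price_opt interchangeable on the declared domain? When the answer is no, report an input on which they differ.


Run the pair on base=-2, step=-2, limit=2.
price: total=-8, then count=0, then (not (max(count, total) == (step * base))) is true, then limit=-8, then ((step + limit) == (base + total)) is true, then total=384, then result=0, then (idx=0), then result=0, then result=0, then returns 384
price_opt: total=8, then count=0, then (not (not (max(count, total) != (step * base)))) is true, then limit=-8, then ((step + limit) == (base + total)) is false, then base=6, then result=0, then (idx=0), then result=0, then result=0, then returns 8
384 and 8 differ, so these are not the same function on this domain.
verdict: not equivalent; witness: base=-2, step=-2, limit=2


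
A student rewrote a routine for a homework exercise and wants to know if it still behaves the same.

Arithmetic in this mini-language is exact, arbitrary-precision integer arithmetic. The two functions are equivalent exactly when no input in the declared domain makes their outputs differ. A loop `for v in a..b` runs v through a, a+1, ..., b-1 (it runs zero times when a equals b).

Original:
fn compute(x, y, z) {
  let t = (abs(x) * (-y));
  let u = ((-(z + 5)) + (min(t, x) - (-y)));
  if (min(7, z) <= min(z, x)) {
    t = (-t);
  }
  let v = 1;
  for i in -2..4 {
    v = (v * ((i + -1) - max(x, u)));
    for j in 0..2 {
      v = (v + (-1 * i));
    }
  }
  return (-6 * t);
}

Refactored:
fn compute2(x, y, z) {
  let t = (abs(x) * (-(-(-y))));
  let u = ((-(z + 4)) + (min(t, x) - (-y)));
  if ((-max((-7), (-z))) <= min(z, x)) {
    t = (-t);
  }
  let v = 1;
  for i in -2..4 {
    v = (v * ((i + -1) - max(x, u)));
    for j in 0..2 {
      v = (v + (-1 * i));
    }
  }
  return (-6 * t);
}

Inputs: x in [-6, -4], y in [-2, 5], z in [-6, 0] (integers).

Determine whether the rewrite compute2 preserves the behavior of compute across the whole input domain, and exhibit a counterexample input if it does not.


The edit looks behavioral (`5` became `4`), but over these ranges it never changes the outcome.
Tracing x=-5, y=4, z=0: compute: t = -20; u = -21; (min(7, z) <= min(z, x)) -> false; v = 1; [i=-2]; v = 2; [j=0]; v = 4; [j=1]; v = 6; [i=-1]; v = 18; [j=0]; v = 19; [j=1]; v = 20; [i=0]; v = 80; [j=0]; v = 80; [j=1]; v = 80; [i=1]; v = 400; [j=0]; v = 399; [j=1]; v = 398; [i=2]; v = 2388; [j=0]; v = 2386; [j=1]; v = 2384; [i=3]; v = 16688; [j=0]; v = 16685; [j=1]; v = 16682; return 120 | compute2: t = -20; u = -20; ((-max((-7), (-z))) <= min(z, x)) -> false; v = 1; [i=-2]; v = 2; [j=0]; v = 4; [j=1]; v = 6; [i=-1]; v = 18; [j=0]; v = 19; [j=1]; v = 20; [i=0]; v = 80; [j=0]; v = 80; [j=1]; v = 80; [i=1]; v = 400; [j=0]; v = 399; [j=1]; v = 398; [i=2]; v = 2388; [j=0]; v = 2386; [j=1]; v = 2384; [i=3]; v = 16688; [j=0]; v = 16685; [j=1]; v = 16682; return 120 — matching result 120.
An exhaustive pass over the 168 declared inputs shows identical outputs.
verdict: equivalent


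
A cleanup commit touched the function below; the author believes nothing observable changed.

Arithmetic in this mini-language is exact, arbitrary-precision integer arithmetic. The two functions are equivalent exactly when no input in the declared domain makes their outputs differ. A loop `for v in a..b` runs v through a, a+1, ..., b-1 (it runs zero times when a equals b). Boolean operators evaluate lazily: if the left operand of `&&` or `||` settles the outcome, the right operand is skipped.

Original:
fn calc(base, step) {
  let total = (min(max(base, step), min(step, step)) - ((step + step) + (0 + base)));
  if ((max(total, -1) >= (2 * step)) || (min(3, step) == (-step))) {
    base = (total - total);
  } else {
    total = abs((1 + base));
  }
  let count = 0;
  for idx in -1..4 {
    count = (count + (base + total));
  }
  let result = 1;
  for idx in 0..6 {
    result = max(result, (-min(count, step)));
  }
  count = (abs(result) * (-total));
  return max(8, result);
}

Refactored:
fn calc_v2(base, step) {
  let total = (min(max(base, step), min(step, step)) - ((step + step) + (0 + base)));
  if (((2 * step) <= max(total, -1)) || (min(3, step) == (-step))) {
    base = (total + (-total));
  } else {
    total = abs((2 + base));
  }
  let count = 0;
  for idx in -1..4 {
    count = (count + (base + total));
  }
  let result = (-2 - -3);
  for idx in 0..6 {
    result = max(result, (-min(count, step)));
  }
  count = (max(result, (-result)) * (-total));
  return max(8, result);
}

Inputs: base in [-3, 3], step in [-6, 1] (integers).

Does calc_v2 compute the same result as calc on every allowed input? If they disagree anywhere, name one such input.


The rewrite breaks on base=-2, step=1, where the results are 8 and 10.
calc: total=1, then ((max(total, -1) >= (2 * step)) || (min(3, step) == (-step))) is false, then total=1, then count=0, then (idx=-1), then count=-1, then (idx=0), then count=-2, then (idx=1), then count=-3, then (idx=2), then count=-4, then (idx=3), then count=-5, then result=1, then (idx=0), then result=5, then (idx=1), then result=5, then (idx=2), then result=5, then (idx=3), then result=5, then (idx=4), then result=5, then (idx=5), then result=5, then count=-5, then returns 8
calc_v2: total=1, then (((2 * step) <= max(total, -1)) || (min(3, step) == (-step))) is false, then total=0, then count=0, then (idx=-1), then count=-2, then (idx=0), then count=-4, then (idx=1), then count=-6, then (idx=2), then count=-8, then (idx=3), then count=-10, then result=1, then (idx=0), then result=10, then (idx=1), then result=10, then (idx=2), then result=10, then (idx=3), then result=10, then (idx=4), then result=10, then (idx=5), then result=10, then count=0, then returns 10
verdict: not equivalent; witness: base=-2, step=1


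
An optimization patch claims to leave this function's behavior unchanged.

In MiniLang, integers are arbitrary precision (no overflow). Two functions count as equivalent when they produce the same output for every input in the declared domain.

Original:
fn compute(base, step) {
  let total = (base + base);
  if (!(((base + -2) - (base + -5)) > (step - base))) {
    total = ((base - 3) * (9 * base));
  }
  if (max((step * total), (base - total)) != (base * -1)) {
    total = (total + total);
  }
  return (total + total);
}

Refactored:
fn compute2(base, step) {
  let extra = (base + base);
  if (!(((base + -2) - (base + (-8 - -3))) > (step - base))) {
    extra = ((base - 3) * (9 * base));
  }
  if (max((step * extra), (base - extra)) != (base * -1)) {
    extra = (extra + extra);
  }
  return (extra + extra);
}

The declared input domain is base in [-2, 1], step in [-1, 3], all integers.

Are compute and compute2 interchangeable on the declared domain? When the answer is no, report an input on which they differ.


Reading the diff, among the changes: constant usage differs, arithmetic usage differs, local variable names differ.
One worked example (base=1, step=3) — compute: total=2, then (!(((base + -2) - (base + -5)) > (step - base))) is false, then (max((step * total), (base - total)) != (base * -1)) is true, then total=4, then returns 8; compute2: extra=2, then (!(((base + -2) - (base + (-8 - -3))) > (step - base))) is false, then (max((step * extra), (base - extra)) != (base * -1)) is true, then extra=4, then returns 8; agreement on 8.
Every one of the 20 inputs gives matching results.
verdict: equivalent


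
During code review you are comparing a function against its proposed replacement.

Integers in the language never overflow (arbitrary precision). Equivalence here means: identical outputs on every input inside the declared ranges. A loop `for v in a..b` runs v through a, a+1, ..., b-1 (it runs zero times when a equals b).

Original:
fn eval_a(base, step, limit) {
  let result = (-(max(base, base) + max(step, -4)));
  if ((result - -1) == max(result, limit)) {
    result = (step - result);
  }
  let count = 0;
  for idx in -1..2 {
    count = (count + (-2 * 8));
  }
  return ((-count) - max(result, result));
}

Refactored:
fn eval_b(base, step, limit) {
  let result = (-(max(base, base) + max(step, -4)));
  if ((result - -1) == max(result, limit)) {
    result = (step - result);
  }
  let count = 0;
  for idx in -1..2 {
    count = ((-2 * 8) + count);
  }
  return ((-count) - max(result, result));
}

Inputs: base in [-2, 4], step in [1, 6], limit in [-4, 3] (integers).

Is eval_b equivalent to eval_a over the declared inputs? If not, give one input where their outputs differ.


Differences: same computation, different form — yet all 336 inputs agree.
verdict: equivalent


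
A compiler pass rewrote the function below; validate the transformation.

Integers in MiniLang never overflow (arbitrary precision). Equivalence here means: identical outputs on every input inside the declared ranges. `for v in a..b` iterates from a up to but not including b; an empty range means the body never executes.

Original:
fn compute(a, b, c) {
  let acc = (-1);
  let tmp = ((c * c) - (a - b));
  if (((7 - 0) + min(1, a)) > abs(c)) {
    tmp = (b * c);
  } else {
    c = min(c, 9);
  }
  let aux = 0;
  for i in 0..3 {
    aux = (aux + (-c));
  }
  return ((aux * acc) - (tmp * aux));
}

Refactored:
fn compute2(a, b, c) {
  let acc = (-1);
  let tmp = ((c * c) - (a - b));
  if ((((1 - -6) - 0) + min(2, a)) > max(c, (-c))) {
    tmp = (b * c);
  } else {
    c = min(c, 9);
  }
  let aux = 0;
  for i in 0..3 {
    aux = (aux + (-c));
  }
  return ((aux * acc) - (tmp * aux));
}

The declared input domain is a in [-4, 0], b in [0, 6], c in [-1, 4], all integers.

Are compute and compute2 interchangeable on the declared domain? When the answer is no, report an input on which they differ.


Equivalent. Although `1` became `2`, no input in the stated domain can expose it.
Checked all 210 inputs in the declared domain: the outputs agree on every one.
One worked example (a=-3, b=6, c=3) — compute: acc=-1, then tmp=18, then (((7 - 0) + min(1, a)) > abs(c)) is true, then tmp=18, then aux=0, then (i=0), then aux=-3, then (i=1), then aux=-6, then (i=2), then aux=-9, then returns 171; compute2: acc=-1, then tmp=18, then ((((1 - -6) - 0) + min(2, a)) > max(c, (-c))) is true, then tmp=18, then aux=0, then (i=0), then aux=-3, then (i=1), then aux=-6, then (i=2), then aux=-9, then returns 171; agreement on 171.
verdict: equivalent


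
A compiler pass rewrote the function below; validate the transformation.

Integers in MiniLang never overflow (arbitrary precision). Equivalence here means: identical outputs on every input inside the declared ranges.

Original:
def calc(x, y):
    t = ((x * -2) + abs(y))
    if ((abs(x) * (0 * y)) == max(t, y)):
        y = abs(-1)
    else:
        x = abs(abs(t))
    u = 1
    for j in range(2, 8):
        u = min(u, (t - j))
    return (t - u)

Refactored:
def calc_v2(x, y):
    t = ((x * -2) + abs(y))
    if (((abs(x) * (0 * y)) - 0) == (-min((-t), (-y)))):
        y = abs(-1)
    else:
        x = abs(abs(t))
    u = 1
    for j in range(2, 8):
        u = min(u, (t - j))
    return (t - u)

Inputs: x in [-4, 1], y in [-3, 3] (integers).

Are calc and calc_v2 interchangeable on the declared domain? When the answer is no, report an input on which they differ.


Behavior is preserved: although min/max/abs usage differs, plus constant usage differs, plus arithmetic usage differs, the outputs never diverge.
Tracing x=-3, y=-1: calc: t := 7 | ((abs(x) * (0 * y)) == max(t, y)): false | x := 7 | u := 1 | iter j=2: | u := 1 | iter j=3: | u := 1 | iter j=4: | u := 1 | iter j=5: | u := 1 | iter j=6: | u := 1 | iter j=7: | u := 0 | result 7 | calc_v2: t := 7 | (((abs(x) * (0 * y)) - 0) == (-min((-t), (-y)))): false | x := 7 | u := 1 | iter j=2: | u := 1 | iter j=3: | u := 1 | iter j=4: | u := 1 | iter j=5: | u := 1 | iter j=6: | u := 1 | iter j=7: | u := 0 | result 7 — matching result 7.
Sweeping the whole domain (42 inputs) finds no disagreement.
verdict: equivalent


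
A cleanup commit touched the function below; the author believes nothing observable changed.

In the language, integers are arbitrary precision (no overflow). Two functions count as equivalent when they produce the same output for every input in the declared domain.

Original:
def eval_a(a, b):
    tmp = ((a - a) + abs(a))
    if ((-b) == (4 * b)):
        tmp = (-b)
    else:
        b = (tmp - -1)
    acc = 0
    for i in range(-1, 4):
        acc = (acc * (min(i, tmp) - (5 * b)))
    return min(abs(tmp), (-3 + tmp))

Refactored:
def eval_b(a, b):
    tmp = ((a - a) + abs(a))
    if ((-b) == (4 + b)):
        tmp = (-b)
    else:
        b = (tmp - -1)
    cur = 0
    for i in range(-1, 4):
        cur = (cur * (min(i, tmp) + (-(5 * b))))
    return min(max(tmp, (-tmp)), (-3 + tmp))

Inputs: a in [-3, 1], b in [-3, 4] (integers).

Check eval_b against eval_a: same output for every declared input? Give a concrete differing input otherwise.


a=-3, b=-2 yields 0 from eval_a but -1 from eval_b.
verdict: not equivalent; witness: a=-3, b=-2


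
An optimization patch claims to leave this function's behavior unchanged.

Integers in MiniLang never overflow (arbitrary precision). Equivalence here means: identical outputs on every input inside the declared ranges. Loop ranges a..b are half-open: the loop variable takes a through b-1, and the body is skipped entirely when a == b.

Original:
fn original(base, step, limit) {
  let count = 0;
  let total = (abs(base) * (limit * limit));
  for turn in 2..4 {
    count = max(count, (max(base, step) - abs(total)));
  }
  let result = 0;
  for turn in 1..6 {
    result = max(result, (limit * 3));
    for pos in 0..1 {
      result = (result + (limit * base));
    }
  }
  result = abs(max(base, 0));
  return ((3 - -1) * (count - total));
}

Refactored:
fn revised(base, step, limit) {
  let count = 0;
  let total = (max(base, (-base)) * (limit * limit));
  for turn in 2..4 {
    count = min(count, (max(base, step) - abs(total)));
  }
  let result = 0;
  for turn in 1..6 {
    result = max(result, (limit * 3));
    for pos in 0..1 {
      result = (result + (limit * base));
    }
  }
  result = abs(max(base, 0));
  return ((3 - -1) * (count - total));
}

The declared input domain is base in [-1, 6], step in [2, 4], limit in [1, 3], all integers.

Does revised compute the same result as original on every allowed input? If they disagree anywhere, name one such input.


There is a counterexample at base=-1, step=2, limit=1: 0 on one side, -4 on the other.
original: count becomes 0; next total becomes 1; next at turn=2:; next count becomes 1; next at turn=3:; next count becomes 1; next result becomes 0; next at turn=1:; next result becomes 3; next at pos=0:; next result becomes 2; next at turn=2:; next result becomes 3; next at pos=0:; next result becomes 2; next at turn=3:; next result becomes 3; next at pos=0:; next result becomes 2; next at turn=4:; next result becomes 3; next at pos=0:; next result becomes 2; next at turn=5:; next result becomes 3; next at pos=0:; next result becomes 2; next result becomes 0; next final value 0
revised: count becomes 0; next total becomes 1; next at turn=2:; next count becomes 0; next at turn=3:; next count becomes 0; next result becomes 0; next at turn=1:; next result becomes 3; next at pos=0:; next result becomes 2; next at turn=2:; next result becomes 3; next at pos=0:; next result becomes 2; next at turn=3:; next result becomes 3; next at pos=0:; next result becomes 2; next at turn=4:; next result becomes 3; next at pos=0:; next result becomes 2; next at turn=5:; next result becomes 3; next at pos=0:; next result becomes 2; next result becomes 0; next final value -4
verdict: not equivalent; witness: base=-1, step=2, limit=1


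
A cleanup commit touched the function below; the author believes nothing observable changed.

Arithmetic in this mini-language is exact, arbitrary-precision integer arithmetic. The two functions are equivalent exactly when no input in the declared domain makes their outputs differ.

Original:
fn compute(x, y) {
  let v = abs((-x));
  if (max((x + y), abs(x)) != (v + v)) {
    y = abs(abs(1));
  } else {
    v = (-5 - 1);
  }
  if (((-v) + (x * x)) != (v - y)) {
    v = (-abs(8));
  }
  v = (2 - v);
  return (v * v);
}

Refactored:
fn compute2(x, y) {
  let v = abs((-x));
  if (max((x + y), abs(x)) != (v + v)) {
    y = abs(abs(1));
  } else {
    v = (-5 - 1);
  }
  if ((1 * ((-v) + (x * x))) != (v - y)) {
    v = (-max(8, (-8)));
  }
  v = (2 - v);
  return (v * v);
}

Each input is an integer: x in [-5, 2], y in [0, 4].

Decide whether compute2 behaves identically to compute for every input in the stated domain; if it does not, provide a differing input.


Equivalent — the differences include min/max/abs usage differs, plus arithmetic usage differs, plus constant usage differs, yet no declared input distinguishes the two.
One worked example (x=-3, y=1) — compute: v := 3 | (max((x + y), abs(x)) != (v + v)): true | y := 1 | (((-v) + (x * x)) != (v - y)): true | v := -8 | v := 10 | result 100; compute2: v := 3 | (max((x + y), abs(x)) != (v + v)): true | y := 1 | ((1 * ((-v) + (x * x))) != (v - y)): true | v := -8 | v := 10 | result 100; agreement on 100.
Sweeping the whole domain (40 inputs) finds no disagreement.
verdict: equivalent


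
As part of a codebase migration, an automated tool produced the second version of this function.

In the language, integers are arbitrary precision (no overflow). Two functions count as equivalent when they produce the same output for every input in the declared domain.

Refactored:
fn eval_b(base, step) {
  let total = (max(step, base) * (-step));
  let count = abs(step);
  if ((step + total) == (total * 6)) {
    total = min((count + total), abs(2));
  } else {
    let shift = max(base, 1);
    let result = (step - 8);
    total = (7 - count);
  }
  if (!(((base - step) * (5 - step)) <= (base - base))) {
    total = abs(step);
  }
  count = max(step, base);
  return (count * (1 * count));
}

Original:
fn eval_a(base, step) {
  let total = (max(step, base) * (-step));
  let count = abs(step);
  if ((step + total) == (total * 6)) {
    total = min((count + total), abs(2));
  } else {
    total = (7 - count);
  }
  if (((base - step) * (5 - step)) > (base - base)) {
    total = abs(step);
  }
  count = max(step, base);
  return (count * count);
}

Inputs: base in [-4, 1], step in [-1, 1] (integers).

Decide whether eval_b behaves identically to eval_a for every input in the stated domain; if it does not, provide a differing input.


Comparing the listings, the differences include: constant usage differs, plus boolean connective usage differs, plus local variable names differ, plus statement counts differ, plus min/max/abs usage differs, plus comparison usage differs, plus arithmetic usage differs.
One worked example (base=-4, step=-1) — eval_a: total becomes -1; next count becomes 1; next ((step + total) == (total * 6)) evaluates to false; next total becomes 6; next (((base - step) * (5 - step)) > (base - base)) evaluates to false; next count becomes -1; next final value 1; eval_b: total becomes -1; next count becomes 1; next ((step + total) == (total * 6)) evaluates to false; next shift becomes 1; next result becomes -9; next total becomes 6; next (!(((base - step) * (5 - step)) <= (base - base))) evaluates to false; next count becomes -1; next final value 1; agreement on 1.
Every one of the 18 inputs gives matching results.
verdict: equivalent


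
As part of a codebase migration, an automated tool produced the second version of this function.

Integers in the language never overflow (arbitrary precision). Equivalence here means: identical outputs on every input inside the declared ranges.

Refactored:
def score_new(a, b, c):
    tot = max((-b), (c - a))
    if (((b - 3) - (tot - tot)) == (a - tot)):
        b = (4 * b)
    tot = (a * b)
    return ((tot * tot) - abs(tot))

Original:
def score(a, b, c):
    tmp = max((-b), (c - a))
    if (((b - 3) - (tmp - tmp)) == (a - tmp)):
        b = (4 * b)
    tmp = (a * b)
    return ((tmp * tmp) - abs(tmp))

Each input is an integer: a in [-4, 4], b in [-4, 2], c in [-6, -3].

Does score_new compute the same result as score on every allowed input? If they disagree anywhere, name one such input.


Side by side, the visible changes include: local variable names differ.
Spot check at a=0, b=0, c=-4 — score: tmp becomes 0; next (((b - 3) - (tmp - tmp)) == (a - tmp)) evaluates to false; next tmp becomes 0; next final value 0. score_new: tot becomes 0; next (((b - 3) - (tot - tot)) == (a - tot)) evaluates to false; next tot becomes 0; next final value 0. Both give 0.
An exhaustive pass over the 252 declared inputs shows identical outputs.
verdict: equivalent


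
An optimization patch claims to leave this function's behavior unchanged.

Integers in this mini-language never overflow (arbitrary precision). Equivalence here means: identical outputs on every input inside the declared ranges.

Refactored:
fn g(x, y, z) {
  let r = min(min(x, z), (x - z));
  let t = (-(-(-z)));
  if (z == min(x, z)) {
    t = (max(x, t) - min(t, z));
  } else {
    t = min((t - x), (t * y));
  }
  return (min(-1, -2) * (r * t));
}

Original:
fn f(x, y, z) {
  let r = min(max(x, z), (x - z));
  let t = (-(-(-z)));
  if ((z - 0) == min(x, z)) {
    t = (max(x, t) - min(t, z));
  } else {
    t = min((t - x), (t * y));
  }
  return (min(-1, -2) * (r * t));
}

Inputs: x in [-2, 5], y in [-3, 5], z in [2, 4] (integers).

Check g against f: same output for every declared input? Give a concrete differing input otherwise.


There is a counterexample at x=5, y=-3, z=2: -42 on one side, -28 on the other.
f: r := 3 | t := -2 | ((z - 0) == min(x, z)): true | t := 7 | result -42
g: r := 2 | t := -2 | (z == min(x, z)): true | t := 7 | result -28
verdict: not equivalent; witness: x=5, y=-3, z=2
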